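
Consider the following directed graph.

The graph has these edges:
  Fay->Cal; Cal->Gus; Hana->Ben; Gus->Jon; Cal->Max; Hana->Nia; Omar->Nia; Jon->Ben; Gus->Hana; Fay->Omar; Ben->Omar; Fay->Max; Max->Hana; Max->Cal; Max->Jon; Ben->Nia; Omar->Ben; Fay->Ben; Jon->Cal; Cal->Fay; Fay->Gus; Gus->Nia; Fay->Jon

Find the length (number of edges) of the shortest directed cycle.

For each vertex v, BFS finds the shortest path from v back to v.
The shortest such closed walk is Fay → Cal → Fay, length 2.

2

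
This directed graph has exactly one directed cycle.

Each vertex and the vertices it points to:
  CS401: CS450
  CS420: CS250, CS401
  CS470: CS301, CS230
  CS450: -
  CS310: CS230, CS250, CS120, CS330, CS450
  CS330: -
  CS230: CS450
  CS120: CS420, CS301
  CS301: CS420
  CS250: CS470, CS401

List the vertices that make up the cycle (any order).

DFS with gray/black marking from CS250:
CS250 gray
  CS470 gray
    CS301 gray
      CS420 gray
        CS420→CS250: CS250 is gray → back edge
Back edge closes the cycle CS250 → CS470 → CS301 → CS420 → CS250; its vertices are {CS250, CS301, CS420, CS470}.

CS250, CS301, CS420, CS470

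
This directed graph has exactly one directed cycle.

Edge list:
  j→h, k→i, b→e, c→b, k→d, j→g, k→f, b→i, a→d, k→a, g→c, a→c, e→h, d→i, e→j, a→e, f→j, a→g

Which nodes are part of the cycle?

b, c, e, g, j

DFS with gray/black marking from g:
g gray
  c gray
    b gray
      e gray
        j gray
          h gray
          h black
          j→g: g is gray → back edge
Back edge closes the cycle g → c → b → e → j → g; its vertices are {b, c, e, g, j}.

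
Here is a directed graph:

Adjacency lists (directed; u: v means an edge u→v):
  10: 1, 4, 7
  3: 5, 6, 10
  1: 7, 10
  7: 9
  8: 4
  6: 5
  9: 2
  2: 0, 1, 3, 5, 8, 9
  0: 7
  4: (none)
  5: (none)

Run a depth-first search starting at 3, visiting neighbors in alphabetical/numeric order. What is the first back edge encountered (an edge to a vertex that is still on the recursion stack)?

DFS from 3 (visiting neighbors in alphabetical/numeric order); mark gray on enter, black on exit:
3 gray
  5 gray
  5 black
  6 gray
    6→5: 5 black — skip
  6 black
  10 gray
    1 gray
      7 gray
        9 gray
          2 gray
            0 gray
              0→7: 7 is gray → back edge
First back edge: 0 → 7.

0→7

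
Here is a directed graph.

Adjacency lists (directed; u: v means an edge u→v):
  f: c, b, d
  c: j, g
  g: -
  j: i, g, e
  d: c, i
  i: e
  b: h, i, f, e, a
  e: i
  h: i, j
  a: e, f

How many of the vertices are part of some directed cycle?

A vertex is on a directed cycle iff it belongs to a strongly connected component of size ≥ 2 (or has a self-loop).
The vertices on cycles are {a, b, e, f, i} — 5 in total.

5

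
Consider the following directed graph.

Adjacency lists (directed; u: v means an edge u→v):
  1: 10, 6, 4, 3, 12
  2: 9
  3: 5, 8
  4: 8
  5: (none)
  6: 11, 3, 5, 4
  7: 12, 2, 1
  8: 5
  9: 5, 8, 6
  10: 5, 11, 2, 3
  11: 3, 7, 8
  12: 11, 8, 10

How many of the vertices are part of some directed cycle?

8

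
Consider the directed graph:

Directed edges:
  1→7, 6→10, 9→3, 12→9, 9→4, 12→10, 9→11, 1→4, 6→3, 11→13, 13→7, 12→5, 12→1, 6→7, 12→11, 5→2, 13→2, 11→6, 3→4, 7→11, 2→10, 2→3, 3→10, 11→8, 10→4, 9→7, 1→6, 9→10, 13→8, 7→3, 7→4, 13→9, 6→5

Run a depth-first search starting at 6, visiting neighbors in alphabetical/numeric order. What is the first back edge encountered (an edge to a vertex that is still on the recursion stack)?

DFS from 6 (visiting neighbors in alphabetical/numeric order); mark gray on enter, black on exit:
6 gray
  3 gray
    4 gray
    4 black
    10 gray
      10→4: 4 black — skip
    10 black
  3 black
  5 gray
    2 gray
      2→3: 3 black — skip
      2→10: 10 black — skip
    2 black
  5 black
  7 gray
    7→3: 3 black — skip
    7→4: 4 black — skip
    11 gray
      11→6: 6 is gray → back edge
First back edge: 11 → 6.

11->6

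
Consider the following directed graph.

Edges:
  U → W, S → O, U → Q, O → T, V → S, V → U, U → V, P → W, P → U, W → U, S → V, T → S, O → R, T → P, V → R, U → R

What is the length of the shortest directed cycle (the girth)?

For each vertex v, BFS finds the shortest path from v back to v.
The shortest such closed walk is S → V → S, length 2.

2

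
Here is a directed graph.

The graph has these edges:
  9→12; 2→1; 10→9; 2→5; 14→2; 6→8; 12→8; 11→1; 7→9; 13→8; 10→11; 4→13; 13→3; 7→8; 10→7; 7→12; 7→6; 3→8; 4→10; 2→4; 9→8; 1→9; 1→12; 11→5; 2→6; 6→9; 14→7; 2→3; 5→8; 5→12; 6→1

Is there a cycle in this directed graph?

No

DFS with white/gray/black marking, starting from 9:
9 gray
  8 gray
  8 black
  12 gray
    12→8: 8 black — skip
  12 black
9 black
1 gray
  1→9: 9 black — skip
  1→12: 12 black — skip
1 black
2 gray
  4 gray
    10 gray
      11 gray
        5 gray
          5→8: 8 black — skip
          5→12: 12 black — skip
        5 black
        11→1: 1 black — skip
      11 black
      10→9: 9 black — skip
      7 gray
        7→12: 12 black — skip
        7→9: 9 black — skip
        7→8: 8 black — skip
        6 gray
          6→8: 8 black — skip
          6→1: 1 black — skip
          6→9: 9 black — skip
        6 black
      7 black
    10 black
    13 gray
      13→8: 8 black — skip
      3 gray
        3→8: 8 black — skip
      3 black
    13 black
  4 black
  2→5: 5 black — skip
  2→3: 3 black — skip
  2→1: 1 black — skip
  2→6: 6 black — skip
2 black
14 gray
  14→2: 2 black — skip
  14→7: 7 black — skip
14 black
Every edge goes to a white or black vertex — no back edge, so the graph is acyclic.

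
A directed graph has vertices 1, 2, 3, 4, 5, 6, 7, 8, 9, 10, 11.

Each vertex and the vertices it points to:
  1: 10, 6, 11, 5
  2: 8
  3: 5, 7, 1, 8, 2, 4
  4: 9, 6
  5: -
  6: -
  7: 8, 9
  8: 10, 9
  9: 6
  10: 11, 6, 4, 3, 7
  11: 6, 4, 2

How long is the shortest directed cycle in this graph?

3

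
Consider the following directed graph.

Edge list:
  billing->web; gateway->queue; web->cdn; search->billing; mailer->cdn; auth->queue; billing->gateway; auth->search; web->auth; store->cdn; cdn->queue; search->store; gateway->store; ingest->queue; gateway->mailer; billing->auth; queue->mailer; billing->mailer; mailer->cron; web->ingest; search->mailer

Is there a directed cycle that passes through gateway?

No

gateway lies on a cycle iff there is a path from gateway back to itself.
Exploring from gateway, it never reaches itself; equivalently, its strongly connected component is a singleton.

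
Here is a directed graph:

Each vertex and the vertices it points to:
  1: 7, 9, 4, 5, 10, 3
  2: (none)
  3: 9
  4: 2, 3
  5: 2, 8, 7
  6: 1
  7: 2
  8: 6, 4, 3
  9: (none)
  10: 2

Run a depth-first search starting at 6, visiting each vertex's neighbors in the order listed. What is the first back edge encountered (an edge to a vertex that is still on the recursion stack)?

DFS from 6 (visiting each vertex's neighbors in the order listed); mark gray on enter, black on exit:
6 gray
  1 gray
    7 gray
      2 gray
      2 black
    7 black
    9 gray
    9 black
    4 gray
      4→2: 2 black — skip
      3 gray
        3→9: 9 black — skip
      3 black
    4 black
    5 gray
      5→2: 2 black — skip
      8 gray
        8→6: 6 is gray → back edge
First back edge: 8 → 6.

8->6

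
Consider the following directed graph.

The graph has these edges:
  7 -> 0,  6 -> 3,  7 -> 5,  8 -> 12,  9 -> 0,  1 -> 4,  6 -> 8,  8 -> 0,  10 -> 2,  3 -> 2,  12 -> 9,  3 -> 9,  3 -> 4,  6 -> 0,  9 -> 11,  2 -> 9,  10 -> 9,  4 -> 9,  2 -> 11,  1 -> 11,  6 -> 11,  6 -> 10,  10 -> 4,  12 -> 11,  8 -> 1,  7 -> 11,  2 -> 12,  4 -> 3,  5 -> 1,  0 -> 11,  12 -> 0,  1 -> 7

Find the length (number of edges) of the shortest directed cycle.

2

For each vertex v, BFS finds the shortest path from v back to v.
The shortest such closed walk is 3 → 4 → 3, length 2.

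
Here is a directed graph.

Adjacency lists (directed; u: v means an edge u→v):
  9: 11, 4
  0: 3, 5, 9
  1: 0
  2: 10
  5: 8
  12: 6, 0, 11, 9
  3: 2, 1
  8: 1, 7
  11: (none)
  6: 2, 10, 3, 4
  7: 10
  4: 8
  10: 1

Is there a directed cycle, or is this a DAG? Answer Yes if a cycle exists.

Yes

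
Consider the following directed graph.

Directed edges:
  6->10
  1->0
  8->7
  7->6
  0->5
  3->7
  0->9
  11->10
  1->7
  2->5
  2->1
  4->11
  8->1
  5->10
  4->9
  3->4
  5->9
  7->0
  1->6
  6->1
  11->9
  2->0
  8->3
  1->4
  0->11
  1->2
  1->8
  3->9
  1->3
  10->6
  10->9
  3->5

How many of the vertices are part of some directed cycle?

A vertex is on a directed cycle iff it belongs to a strongly connected component of size ≥ 2 (or has a self-loop).
The vertices on cycles are {0, 1, 2, 3, 4, 5, 6, 7, 8, 10, 11} — 11 in total.

11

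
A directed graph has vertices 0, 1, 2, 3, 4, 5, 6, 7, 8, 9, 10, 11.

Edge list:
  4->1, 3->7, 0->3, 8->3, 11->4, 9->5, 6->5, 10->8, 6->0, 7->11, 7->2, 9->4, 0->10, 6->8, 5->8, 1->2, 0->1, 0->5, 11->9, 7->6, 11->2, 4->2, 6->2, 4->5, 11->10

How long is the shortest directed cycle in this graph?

For each vertex v, BFS finds the shortest path from v back to v.
The shortest such closed walk is 7 → 6 → 8 → 3 → 7, length 4.

4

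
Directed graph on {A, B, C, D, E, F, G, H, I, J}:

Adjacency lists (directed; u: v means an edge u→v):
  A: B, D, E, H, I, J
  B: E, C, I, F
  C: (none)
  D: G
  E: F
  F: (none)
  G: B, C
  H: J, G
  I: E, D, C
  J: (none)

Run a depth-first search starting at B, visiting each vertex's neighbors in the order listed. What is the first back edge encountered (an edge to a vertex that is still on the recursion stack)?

G->B

DFS from B (visiting each vertex's neighbors in the order listed); mark gray on enter, black on exit:
B gray
  E gray
    F gray
    F black
  E black
  C gray
  C black
  I gray
    I→E: E black — skip
    D gray
      G gray
        G→B: B is gray → back edge
First back edge: G → B.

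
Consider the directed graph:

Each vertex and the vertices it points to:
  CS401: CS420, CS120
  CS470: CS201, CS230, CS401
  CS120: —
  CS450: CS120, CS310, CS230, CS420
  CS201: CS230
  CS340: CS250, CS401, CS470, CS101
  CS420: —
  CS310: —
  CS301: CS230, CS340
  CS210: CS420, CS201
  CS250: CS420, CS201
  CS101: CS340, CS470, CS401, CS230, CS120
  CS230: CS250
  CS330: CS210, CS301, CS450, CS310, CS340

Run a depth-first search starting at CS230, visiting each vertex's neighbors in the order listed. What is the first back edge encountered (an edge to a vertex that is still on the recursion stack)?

CS201→CS230

DFS from CS230 (visiting each vertex's neighbors in the order listed); mark gray on enter, black on exit:
CS230 gray
  CS250 gray
    CS420 gray
    CS420 black
    CS201 gray
      CS201→CS230: CS230 is gray → back edge
First back edge: CS201 → CS230.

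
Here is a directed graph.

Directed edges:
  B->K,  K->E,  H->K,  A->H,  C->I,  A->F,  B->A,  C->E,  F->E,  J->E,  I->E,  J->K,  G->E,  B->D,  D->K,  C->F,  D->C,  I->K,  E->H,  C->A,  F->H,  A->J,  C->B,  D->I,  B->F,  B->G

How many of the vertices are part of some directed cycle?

A vertex is on a directed cycle iff it belongs to a strongly connected component of size ≥ 2 (or has a self-loop).
The vertices on cycles are {B, C, D, E, H, K} — 6 in total.

6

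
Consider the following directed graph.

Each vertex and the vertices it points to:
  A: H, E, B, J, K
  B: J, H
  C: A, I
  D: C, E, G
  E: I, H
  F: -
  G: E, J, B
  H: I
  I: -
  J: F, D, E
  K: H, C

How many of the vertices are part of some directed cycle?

7

A vertex is on a directed cycle iff it belongs to a strongly connected component of size ≥ 2 (or has a self-loop).
The vertices on cycles are {A, B, C, D, G, J, K} — 7 in total.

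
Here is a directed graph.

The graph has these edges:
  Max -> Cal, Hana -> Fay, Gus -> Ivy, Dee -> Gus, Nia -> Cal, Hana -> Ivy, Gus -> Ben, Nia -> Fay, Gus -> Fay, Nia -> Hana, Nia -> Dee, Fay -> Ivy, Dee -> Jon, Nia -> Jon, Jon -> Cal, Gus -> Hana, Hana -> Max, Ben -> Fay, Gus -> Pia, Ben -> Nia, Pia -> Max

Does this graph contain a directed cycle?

Yes

DFS with white/gray/black marking, starting from Hana:
Hana gray
  Fay gray
    Ivy gray
    Ivy black
  Fay black
  Max gray
    Cal gray
    Cal black
  Max black
  Hana→Ivy: Ivy black — skip
Hana black
Jon gray
  Jon→Cal: Cal black — skip
Jon black
Dee gray
  Dee→Jon: Jon black — skip
  Gus gray
    Gus→Hana: Hana black — skip
    Pia gray
      Pia→Max: Max black — skip
    Pia black
    Ben gray
      Ben→Fay: Fay black — skip
      Nia gray
        Nia→Jon: Jon black — skip
        Nia→Dee: Dee is gray → back edge
Back edge found, so a cycle exists: Dee → Gus → Ben → Nia → Dee.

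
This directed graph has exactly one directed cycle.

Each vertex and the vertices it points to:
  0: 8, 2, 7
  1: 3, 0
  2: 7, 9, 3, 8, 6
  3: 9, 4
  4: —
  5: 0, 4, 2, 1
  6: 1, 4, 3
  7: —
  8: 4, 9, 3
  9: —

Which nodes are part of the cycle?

0, 1, 2, 6

DFS with gray/black marking from 0:
0 gray
  8 gray
    4 gray
    4 black
    9 gray
    9 black
    3 gray
      3→9: 9 black — skip
      3→4: 4 black — skip
    3 black
  8 black
  2 gray
    7 gray
    7 black
    2→9: 9 black — skip
    2→3: 3 black — skip
    2→8: 8 black — skip
    6 gray
      1 gray
        1→3: 3 black — skip
        1→0: 0 is gray → back edge
Back edge closes the cycle 0 → 2 → 6 → 1 → 0; its vertices are {0, 1, 2, 6}.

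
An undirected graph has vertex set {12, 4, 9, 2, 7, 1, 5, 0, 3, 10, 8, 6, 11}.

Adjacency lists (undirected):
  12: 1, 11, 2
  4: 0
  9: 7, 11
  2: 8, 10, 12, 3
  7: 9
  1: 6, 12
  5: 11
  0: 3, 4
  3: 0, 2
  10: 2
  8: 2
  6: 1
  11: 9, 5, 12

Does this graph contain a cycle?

DFS, tracking each vertex's parent; an edge to a visited non-parent vertex closes a cycle.
Start from 11:
visit 11 (parent –)
  visit 9 (parent 11)
    visit 7 (parent 9)
      7–9: parent, skip
    9–11: parent, skip
  visit 5 (parent 11)
    5–11: parent, skip
  visit 12 (parent 11)
    visit 1 (parent 12)
      visit 6 (parent 1)
        6–1: parent, skip
      1–12: parent, skip
    12–11: parent, skip
    visit 2 (parent 12)
      visit 8 (parent 2)
        8–2: parent, skip
      visit 10 (parent 2)
        10–2: parent, skip
      2–12: parent, skip
      visit 3 (parent 2)
        visit 0 (parent 3)
          0–3: parent, skip
          visit 4 (parent 0)
            4–0: parent, skip
        3–2: parent, skip
No non-parent visited neighbor found — the graph is a forest.

No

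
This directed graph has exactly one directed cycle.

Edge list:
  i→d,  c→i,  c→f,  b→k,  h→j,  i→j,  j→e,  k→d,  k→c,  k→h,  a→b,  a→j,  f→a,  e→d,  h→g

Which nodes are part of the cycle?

a, b, c, f, k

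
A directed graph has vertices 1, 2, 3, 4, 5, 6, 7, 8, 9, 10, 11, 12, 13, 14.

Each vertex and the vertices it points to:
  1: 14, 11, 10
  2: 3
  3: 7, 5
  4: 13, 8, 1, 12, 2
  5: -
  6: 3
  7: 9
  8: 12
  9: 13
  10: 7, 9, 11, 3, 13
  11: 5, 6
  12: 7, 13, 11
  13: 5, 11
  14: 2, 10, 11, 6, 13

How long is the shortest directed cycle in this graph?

For each vertex v, BFS finds the shortest path from v back to v.
The shortest such closed walk is 7 → 9 → 13 → 11 → 6 → 3 → 7, length 6.

6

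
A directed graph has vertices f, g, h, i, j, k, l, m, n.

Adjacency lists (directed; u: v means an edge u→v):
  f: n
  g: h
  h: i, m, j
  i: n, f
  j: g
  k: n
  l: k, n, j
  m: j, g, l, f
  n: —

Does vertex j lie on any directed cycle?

j is on a cycle iff j can reach itself via ≥1 edge.
j → g → h → j — yes.

Yes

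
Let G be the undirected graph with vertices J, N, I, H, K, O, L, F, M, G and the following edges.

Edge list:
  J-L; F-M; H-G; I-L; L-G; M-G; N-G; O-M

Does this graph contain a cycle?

DFS, tracking each vertex's parent; an edge to a visited non-parent vertex closes a cycle.
Start from N:
visit N (parent –)
  visit G (parent N)
    visit M (parent G)
      visit F (parent M)
        F–M: parent, skip
      visit O (parent M)
        O–M: parent, skip
      M–G: parent, skip
    visit L (parent G)
      visit I (parent L)
        I–L: parent, skip
      visit J (parent L)
        J–L: parent, skip
      L–G: parent, skip
    G–N: parent, skip
    visit H (parent G)
      H–G: parent, skip
visit K (parent –)
No non-parent visited neighbor found — the graph is a forest.

No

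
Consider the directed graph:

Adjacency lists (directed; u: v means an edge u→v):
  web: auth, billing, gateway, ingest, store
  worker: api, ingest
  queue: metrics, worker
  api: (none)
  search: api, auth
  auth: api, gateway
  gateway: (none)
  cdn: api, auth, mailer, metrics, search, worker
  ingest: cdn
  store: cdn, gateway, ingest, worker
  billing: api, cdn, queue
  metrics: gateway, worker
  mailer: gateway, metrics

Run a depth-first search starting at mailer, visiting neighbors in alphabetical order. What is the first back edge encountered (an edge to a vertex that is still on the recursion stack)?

cdn→mailer

DFS from mailer (visiting neighbors in alphabetical order); mark gray on enter, black on exit:
mailer gray
  gateway gray
  gateway black
  metrics gray
    metrics→gateway: gateway black — skip
    worker gray
      api gray
      api black
      ingest gray
        cdn gray
          cdn→api: api black — skip
          auth gray
            auth→api: api black — skip
            auth→gateway: gateway black — skip
          auth black
          cdn→mailer: mailer is gray → back edge
First back edge: cdn → mailer.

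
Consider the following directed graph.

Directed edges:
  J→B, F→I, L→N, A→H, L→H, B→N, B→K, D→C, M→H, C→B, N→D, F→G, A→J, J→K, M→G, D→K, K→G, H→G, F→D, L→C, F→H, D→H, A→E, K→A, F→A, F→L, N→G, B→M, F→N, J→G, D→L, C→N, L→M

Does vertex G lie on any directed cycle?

No

G lies on a cycle iff there is a path from G back to itself.
Exploring from G, it never reaches itself; equivalently, its strongly connected component is a singleton.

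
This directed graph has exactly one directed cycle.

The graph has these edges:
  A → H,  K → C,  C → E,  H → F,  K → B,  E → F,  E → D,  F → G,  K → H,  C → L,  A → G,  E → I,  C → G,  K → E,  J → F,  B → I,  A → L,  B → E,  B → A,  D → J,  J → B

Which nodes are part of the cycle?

B, D, E, J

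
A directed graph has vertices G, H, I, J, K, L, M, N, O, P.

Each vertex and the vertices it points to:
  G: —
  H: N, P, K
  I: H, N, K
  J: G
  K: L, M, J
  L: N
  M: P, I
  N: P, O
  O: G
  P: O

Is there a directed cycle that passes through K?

K is on a cycle iff K can reach itself via ≥1 edge.
K → M → I → K — yes.

Yes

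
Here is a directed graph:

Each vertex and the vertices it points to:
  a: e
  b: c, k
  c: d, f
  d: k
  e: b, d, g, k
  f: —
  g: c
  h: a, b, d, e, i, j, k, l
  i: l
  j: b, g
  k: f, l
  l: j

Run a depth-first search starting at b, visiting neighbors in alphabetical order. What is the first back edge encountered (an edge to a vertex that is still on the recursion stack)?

DFS from b (visiting neighbors in alphabetical order); mark gray on enter, black on exit:
b gray
  c gray
    d gray
      k gray
        f gray
        f black
        l gray
          j gray
            j→b: b is gray → back edge
First back edge: j → b.

j->b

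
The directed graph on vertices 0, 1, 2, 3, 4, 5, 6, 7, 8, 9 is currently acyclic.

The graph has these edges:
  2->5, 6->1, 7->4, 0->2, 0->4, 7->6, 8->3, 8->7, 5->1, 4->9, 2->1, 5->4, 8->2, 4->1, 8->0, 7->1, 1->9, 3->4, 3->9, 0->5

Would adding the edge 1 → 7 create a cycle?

Adding 1→7 creates a cycle iff 7 can already reach 1.
Path from 7: 7 → 1.
So 7 → … → 1 → 7 is a cycle.

Yes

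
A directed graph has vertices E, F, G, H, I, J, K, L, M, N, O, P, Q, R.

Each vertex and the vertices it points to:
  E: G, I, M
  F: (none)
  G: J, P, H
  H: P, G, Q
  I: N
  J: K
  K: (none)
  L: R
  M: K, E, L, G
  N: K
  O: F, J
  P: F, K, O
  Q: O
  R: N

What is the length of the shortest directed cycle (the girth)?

For each vertex v, BFS finds the shortest path from v back to v.
The shortest such closed walk is M → E → M, length 2.

2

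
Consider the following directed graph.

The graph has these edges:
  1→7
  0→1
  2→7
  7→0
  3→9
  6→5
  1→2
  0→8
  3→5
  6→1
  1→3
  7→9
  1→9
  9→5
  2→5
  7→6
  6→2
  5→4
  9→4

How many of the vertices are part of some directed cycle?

5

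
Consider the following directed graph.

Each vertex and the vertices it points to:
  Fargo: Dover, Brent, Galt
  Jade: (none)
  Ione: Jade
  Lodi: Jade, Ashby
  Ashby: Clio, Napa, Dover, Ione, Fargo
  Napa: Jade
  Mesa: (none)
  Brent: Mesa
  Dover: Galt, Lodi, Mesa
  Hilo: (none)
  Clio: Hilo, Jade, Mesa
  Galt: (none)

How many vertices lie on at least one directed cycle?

A vertex is on a directed cycle iff it belongs to a strongly connected component of size ≥ 2 (or has a self-loop).
The vertices on cycles are {Lodi, Ashby, Dover, Fargo} — 4 in total.

4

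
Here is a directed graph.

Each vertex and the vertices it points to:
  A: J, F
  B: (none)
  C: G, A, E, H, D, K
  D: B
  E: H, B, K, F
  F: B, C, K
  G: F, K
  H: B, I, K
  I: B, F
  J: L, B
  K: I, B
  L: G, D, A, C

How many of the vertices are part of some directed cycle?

A vertex is on a directed cycle iff it belongs to a strongly connected component of size ≥ 2 (or has a self-loop).
The vertices on cycles are {A, C, E, F, G, H, I, J, K, L} — 10 in total.

10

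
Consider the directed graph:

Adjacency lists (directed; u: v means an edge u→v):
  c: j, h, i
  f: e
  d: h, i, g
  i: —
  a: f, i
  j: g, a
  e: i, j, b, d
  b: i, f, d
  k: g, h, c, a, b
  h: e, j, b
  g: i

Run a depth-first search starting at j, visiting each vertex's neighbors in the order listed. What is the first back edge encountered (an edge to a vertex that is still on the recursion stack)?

DFS from j (visiting each vertex's neighbors in the order listed); mark gray on enter, black on exit:
j gray
  g gray
    i gray
    i black
  g black
  a gray
    f gray
      e gray
        e→i: i black — skip
        e→j: j is gray → back edge
First back edge: e → j.

e→j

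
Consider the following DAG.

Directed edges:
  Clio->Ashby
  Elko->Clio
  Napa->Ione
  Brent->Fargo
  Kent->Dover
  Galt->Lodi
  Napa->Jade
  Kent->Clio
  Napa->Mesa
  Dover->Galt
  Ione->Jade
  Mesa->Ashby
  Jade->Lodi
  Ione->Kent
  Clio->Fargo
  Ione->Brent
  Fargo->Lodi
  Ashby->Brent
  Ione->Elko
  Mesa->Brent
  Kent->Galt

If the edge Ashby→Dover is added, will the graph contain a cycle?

Adding Ashby→Dover creates a cycle iff Dover can already reach Ashby.
Explore from Dover: no path reaches Ashby. The graph stays acyclic.

No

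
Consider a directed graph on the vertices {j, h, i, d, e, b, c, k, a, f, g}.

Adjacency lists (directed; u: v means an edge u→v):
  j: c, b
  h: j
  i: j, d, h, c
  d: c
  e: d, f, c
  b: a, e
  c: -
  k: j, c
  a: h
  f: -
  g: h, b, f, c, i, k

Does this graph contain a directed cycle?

Yes

DFS with white/gray/black marking, starting from d:
d gray
  c gray
  c black
d black
j gray
  j→c: c black — skip
  b gray
    a gray
      h gray
        h→j: j is gray → back edge
Back edge found, so a cycle exists: j → b → a → h → j.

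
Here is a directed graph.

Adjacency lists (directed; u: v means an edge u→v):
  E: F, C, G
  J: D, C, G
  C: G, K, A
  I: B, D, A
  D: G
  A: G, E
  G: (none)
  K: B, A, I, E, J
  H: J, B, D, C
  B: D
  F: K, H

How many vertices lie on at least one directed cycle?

8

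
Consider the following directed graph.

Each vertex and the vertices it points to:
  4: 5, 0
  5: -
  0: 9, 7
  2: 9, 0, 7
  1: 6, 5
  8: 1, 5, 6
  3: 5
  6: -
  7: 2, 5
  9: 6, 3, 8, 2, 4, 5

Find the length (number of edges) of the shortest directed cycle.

For each vertex v, BFS finds the shortest path from v back to v.
The shortest such closed walk is 9 → 2 → 9, length 2.

2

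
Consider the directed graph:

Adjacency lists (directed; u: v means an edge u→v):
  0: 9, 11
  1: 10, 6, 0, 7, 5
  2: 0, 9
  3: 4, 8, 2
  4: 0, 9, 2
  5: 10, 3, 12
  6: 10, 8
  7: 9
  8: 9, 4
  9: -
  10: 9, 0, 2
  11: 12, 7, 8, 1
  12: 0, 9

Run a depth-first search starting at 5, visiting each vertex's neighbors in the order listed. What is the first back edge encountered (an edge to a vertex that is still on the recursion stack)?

12->0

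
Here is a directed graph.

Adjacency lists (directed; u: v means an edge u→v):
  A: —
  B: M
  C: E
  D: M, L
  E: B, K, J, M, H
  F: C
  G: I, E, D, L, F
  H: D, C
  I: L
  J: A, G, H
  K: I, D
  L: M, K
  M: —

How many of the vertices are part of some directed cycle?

10

A vertex is on a directed cycle iff it belongs to a strongly connected component of size ≥ 2 (or has a self-loop).
The vertices on cycles are {C, D, E, F, G, H, I, J, K, L} — 10 in total.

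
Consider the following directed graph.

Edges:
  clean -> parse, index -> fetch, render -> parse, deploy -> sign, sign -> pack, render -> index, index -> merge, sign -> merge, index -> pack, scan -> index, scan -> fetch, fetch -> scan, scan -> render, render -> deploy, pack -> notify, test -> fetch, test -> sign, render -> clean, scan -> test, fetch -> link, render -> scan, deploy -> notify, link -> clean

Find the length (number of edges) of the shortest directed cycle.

2

For each vertex v, BFS finds the shortest path from v back to v.
The shortest such closed walk is fetch → scan → fetch, length 2.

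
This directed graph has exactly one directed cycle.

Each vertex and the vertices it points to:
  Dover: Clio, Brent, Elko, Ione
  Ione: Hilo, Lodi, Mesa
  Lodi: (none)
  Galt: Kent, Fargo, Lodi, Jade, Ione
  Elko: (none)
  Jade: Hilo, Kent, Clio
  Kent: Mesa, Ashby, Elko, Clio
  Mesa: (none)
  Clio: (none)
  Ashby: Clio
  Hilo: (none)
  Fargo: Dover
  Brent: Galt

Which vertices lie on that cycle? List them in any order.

Galt, Brent, Dover, Fargo

DFS with gray/black marking from Galt:
Galt gray
  Kent gray
    Mesa gray
    Mesa black
    Ashby gray
      Clio gray
      Clio black
    Ashby black
    Elko gray
    Elko black
    Kent→Clio: Clio black — skip
  Kent black
  Fargo gray
    Dover gray
      Dover→Clio: Clio black — skip
      Brent gray
        Brent→Galt: Galt is gray → back edge
Back edge closes the cycle Galt → Fargo → Dover → Brent → Galt; its vertices are {Galt, Brent, Dover, Fargo}.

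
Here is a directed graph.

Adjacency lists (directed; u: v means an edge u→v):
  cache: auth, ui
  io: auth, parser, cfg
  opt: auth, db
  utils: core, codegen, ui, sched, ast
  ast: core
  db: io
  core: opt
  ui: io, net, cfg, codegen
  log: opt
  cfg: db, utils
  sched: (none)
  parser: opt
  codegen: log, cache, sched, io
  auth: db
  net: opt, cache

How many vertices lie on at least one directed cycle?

A vertex is on a directed cycle iff it belongs to a strongly connected component of size ≥ 2 (or has a self-loop).
The vertices on cycles are {db, io, ui, ast, cfg, log, net, opt, auth, core, cache, utils, parser, codegen} — 14 in total.

14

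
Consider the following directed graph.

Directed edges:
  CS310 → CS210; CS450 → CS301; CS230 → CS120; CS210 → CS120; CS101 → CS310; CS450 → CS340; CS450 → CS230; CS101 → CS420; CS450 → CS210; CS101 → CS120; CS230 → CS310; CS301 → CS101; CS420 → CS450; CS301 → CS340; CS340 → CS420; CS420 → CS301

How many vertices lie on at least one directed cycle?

5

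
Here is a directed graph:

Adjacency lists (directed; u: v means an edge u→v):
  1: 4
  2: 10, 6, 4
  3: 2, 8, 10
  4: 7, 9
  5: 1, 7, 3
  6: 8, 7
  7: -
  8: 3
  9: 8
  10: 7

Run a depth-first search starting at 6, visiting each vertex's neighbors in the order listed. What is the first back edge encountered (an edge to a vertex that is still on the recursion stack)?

2->6

DFS from 6 (visiting each vertex's neighbors in the order listed); mark gray on enter, black on exit:
6 gray
  8 gray
    3 gray
      2 gray
        10 gray
          7 gray
          7 black
        10 black
        2→6: 6 is gray → back edge
First back edge: 2 → 6.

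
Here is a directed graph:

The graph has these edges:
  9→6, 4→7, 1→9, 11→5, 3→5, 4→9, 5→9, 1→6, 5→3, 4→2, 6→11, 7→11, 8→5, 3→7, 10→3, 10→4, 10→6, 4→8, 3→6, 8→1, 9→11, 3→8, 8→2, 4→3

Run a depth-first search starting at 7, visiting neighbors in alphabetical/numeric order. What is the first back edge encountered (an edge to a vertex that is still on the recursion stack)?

DFS from 7 (visiting neighbors in alphabetical/numeric order); mark gray on enter, black on exit:
7 gray
  11 gray
    5 gray
      3 gray
        3→5: 5 is gray → back edge
First back edge: 3 → 5.

3→5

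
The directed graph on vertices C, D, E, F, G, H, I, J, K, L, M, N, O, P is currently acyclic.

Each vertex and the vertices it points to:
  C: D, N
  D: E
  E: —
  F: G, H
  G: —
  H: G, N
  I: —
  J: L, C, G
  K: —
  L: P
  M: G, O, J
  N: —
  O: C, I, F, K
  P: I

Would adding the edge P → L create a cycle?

Adding P→L creates a cycle iff L can already reach P.
Path from L: L → P.
So L → … → P → L is a cycle.

Yes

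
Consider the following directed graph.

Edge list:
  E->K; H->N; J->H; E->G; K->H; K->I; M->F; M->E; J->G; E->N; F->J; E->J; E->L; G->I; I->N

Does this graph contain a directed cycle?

No

DFS with white/gray/black marking, starting from G:
G gray
  I gray
    N gray
    N black
  I black
G black
H gray
  H→N: N black — skip
H black
E gray
  E→N: N black — skip
  L gray
  L black
  K gray
    K→H: H black — skip
    K→I: I black — skip
  K black
  J gray
    J→G: G black — skip
    J→H: H black — skip
  J black
  E→G: G black — skip
E black
M gray
  M→E: E black — skip
  F gray
    F→J: J black — skip
  F black
M black
Every edge goes to a white or black vertex — no back edge, so the graph is acyclic.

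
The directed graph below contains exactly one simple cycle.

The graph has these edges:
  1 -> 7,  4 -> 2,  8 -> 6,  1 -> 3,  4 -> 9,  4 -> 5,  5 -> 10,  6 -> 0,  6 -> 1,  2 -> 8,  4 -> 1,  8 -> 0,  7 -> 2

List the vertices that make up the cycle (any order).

1, 2, 6, 7, 8

DFS with gray/black marking from 1:
1 gray
  3 gray
  3 black
  7 gray
    2 gray
      8 gray
        0 gray
        0 black
        6 gray
          6→0: 0 black — skip
          6→1: 1 is gray → back edge
Back edge closes the cycle 1 → 7 → 2 → 8 → 6 → 1; its vertices are {1, 2, 6, 7, 8}.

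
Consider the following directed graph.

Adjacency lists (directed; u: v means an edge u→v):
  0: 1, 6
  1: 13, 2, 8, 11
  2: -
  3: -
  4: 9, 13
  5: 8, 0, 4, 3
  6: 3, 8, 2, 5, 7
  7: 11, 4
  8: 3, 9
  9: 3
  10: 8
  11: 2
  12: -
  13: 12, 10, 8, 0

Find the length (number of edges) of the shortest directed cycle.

3

For each vertex v, BFS finds the shortest path from v back to v.
The shortest such closed walk is 13 → 0 → 1 → 13, length 3.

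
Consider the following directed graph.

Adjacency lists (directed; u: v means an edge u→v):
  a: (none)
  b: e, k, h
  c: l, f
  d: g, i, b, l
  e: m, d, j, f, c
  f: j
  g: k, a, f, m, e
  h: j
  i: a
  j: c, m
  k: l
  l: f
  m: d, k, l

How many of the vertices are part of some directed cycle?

11

A vertex is on a directed cycle iff it belongs to a strongly connected component of size ≥ 2 (or has a self-loop).
The vertices on cycles are {b, c, d, e, f, g, h, j, k, l, m} — 11 in total.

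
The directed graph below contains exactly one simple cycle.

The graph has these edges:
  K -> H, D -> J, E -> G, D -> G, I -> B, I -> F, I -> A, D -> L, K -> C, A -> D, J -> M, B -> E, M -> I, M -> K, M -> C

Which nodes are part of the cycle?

A, D, I, J, M

DFS with gray/black marking from M:
M gray
  K gray
    C gray
    C black
    H gray
    H black
  K black
  M→C: C black — skip
  I gray
    B gray
      E gray
        G gray
        G black
      E black
    B black
    F gray
    F black
    A gray
      D gray
        J gray
          J→M: M is gray → back edge
Back edge closes the cycle M → I → A → D → J → M; its vertices are {A, D, I, J, M}.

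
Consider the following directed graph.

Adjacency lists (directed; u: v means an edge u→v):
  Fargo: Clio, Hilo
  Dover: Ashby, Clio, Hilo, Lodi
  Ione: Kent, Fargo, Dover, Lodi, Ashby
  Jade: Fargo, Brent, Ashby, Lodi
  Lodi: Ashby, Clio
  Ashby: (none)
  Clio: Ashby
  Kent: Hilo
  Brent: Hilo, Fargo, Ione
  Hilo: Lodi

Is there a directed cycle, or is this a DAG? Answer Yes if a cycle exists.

DFS with white/gray/black marking, starting from Brent:
Brent gray
  Hilo gray
    Lodi gray
      Ashby gray
      Ashby black
      Clio gray
        Clio→Ashby: Ashby black — skip
      Clio black
    Lodi black
  Hilo black
  Fargo gray
    Fargo→Clio: Clio black — skip
    Fargo→Hilo: Hilo black — skip
  Fargo black
  Ione gray
    Kent gray
      Kent→Hilo: Hilo black — skip
    Kent black
    Ione→Fargo: Fargo black — skip
    Dover gray
      Dover→Ashby: Ashby black — skip
      Dover→Clio: Clio black — skip
      Dover→Hilo: Hilo black — skip
      Dover→Lodi: Lodi black — skip
    Dover black
    Ione→Lodi: Lodi black — skip
    Ione→Ashby: Ashby black — skip
  Ione black
Brent black
Jade gray
  Jade→Fargo: Fargo black — skip
  Jade→Brent: Brent black — skip
  Jade→Ashby: Ashby black — skip
  Jade→Lodi: Lodi black — skip
Jade black
Every edge goes to a white or black vertex — no back edge, so the graph is acyclic.

No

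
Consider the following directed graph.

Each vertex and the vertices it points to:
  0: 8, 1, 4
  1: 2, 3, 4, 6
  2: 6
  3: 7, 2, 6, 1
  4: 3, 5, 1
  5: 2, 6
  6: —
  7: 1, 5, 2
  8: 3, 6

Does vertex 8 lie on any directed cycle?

8 lies on a cycle iff there is a path from 8 back to itself.
Exploring from 8, it never reaches itself; equivalently, its strongly connected component is a singleton.

No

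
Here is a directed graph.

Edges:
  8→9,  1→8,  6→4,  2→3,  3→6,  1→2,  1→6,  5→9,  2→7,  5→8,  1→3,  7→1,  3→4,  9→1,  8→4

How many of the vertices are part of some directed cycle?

5

A vertex is on a directed cycle iff it belongs to a strongly connected component of size ≥ 2 (or has a self-loop).
The vertices on cycles are {1, 2, 7, 8, 9} — 5 in total.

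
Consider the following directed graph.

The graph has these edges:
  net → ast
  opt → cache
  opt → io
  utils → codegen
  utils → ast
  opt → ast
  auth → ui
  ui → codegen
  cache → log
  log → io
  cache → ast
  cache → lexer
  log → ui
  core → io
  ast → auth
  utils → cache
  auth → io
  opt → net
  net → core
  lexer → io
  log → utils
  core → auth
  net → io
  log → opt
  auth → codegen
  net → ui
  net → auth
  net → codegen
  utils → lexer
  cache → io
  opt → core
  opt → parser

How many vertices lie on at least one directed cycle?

4

A vertex is on a directed cycle iff it belongs to a strongly connected component of size ≥ 2 (or has a self-loop).
The vertices on cycles are {log, opt, cache, utils} — 4 in total.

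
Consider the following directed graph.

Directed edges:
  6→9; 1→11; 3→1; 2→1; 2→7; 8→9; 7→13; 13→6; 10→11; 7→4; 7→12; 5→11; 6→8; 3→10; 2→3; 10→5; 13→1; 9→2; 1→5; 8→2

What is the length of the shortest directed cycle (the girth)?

5

For each vertex v, BFS finds the shortest path from v back to v.
The shortest such closed walk is 2 → 7 → 13 → 6 → 9 → 2, length 5.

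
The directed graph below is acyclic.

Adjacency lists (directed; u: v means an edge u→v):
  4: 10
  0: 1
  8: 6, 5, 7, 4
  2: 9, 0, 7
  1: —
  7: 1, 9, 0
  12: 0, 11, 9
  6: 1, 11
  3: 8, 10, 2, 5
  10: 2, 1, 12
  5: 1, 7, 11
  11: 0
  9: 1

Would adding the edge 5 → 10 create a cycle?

Adding 5→10 creates a cycle iff 10 can already reach 5.
Explore from 10: no path reaches 5. The graph stays acyclic.

No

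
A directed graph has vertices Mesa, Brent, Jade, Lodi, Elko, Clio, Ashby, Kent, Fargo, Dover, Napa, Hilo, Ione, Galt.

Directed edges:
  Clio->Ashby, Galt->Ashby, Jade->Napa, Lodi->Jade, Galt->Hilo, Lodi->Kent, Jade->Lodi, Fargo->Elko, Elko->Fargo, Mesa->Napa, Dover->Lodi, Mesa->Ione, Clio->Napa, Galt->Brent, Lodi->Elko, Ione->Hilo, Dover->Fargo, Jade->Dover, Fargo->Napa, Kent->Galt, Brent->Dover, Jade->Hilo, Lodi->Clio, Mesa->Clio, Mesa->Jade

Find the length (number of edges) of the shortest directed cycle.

2

For each vertex v, BFS finds the shortest path from v back to v.
The shortest such closed walk is Jade → Lodi → Jade, length 2.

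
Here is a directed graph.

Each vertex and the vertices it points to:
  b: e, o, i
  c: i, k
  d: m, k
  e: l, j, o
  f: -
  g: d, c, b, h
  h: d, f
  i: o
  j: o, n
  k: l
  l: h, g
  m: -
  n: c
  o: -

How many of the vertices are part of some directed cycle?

10

A vertex is on a directed cycle iff it belongs to a strongly connected component of size ≥ 2 (or has a self-loop).
The vertices on cycles are {b, c, d, e, g, h, j, k, l, n} — 10 in total.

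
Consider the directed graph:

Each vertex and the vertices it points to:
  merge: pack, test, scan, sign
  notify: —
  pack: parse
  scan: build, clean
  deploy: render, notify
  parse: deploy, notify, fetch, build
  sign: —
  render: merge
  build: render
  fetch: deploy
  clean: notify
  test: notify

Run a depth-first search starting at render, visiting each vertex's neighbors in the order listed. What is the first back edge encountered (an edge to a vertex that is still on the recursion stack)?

DFS from render (visiting each vertex's neighbors in the order listed); mark gray on enter, black on exit:
render gray
  merge gray
    pack gray
      parse gray
        deploy gray
          deploy→render: render is gray → back edge
First back edge: deploy → render.

deploy→render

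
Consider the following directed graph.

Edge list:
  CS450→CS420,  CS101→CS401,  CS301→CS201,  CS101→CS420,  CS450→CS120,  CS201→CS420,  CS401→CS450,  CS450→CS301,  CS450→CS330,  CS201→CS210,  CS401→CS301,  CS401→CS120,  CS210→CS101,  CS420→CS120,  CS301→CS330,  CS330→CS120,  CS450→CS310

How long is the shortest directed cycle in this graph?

5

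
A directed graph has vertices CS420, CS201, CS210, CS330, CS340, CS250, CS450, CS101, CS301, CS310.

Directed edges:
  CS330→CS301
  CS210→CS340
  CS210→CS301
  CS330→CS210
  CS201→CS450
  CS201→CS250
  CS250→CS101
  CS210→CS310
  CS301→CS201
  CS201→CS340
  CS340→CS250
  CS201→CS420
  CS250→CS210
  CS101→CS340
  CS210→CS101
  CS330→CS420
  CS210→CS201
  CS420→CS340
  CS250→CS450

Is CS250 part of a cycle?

Yes

CS250 is on a cycle iff CS250 can reach itself via ≥1 edge.
CS250 → CS101 → CS340 → CS250 — yes.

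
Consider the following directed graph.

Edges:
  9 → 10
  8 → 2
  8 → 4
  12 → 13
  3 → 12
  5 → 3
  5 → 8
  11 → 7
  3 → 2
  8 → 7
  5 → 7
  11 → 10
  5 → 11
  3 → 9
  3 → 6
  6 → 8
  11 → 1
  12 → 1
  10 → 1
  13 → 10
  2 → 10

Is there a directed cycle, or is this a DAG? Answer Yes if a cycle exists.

DFS with white/gray/black marking, starting from 5:
5 gray
  11 gray
    10 gray
      1 gray
      1 black
    10 black
    7 gray
    7 black
    11→1: 1 black — skip
  11 black
  3 gray
    2 gray
      2→10: 10 black — skip
    2 black
    12 gray
      12→1: 1 black — skip
      13 gray
        13→10: 10 black — skip
      13 black
    12 black
    6 gray
      8 gray
        8→2: 2 black — skip
        8→7: 7 black — skip
        4 gray
        4 black
      8 black
    6 black
    9 gray
      9→10: 10 black — skip
    9 black
  3 black
  5→7: 7 black — skip
  5→8: 8 black — skip
5 black
Every edge goes to a white or black vertex — no back edge, so the graph is acyclic.

No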